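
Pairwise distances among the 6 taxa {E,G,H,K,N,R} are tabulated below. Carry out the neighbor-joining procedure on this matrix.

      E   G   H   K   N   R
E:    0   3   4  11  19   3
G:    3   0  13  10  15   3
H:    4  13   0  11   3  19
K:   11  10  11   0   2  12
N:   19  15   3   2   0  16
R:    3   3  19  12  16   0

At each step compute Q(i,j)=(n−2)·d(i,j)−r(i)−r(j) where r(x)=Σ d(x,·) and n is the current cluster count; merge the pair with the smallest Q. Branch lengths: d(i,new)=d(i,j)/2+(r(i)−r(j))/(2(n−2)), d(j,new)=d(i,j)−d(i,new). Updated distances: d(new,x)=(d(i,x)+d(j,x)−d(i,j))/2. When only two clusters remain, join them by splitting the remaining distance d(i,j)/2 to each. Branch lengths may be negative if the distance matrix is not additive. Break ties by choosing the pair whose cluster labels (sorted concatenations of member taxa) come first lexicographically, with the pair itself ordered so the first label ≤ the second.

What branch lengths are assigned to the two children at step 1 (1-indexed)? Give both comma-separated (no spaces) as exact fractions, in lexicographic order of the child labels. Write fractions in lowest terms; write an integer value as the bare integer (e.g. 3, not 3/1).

step 1: merge (H,N) at d=3, Q=-93; branch lengths H→7/8, N→17/8; new cluster HN
  updated: d(E,HN)=10, d(G,HN)=25/2, d(HN,K)=5, d(HN,R)=16
step 2: merge (HN,K) at d=5, Q=-133/2; branch lengths HN→41/12, K→19/12; new cluster HKN
  updated: d(E,HKN)=8, d(G,HKN)=35/4, d(HKN,R)=23/2
step 3: merge (E,HKN) at d=8, Q=-105/4; branch lengths E→7/16, HKN→121/16; new cluster EHKN
  updated: d(EHKN,G)=15/8, d(EHKN,R)=13/4
step 4: merge (EHKN,G) at d=15/8, Q=-65/8; branch lengths EHKN→17/16, G→13/16; new cluster EGHKN
  updated: d(EGHKN,R)=35/16
step 5: merge (EGHKN,R) at d=35/16; branch lengths EGHKN→35/32, R→35/32; new cluster EGHKNR
final tree: (((E:7/16,((H:7/8,N:17/8):41/12,K:19/12):121/16):17/16,G:13/16):35/32,R:35/32)
total length: 321/16

7/8,17/8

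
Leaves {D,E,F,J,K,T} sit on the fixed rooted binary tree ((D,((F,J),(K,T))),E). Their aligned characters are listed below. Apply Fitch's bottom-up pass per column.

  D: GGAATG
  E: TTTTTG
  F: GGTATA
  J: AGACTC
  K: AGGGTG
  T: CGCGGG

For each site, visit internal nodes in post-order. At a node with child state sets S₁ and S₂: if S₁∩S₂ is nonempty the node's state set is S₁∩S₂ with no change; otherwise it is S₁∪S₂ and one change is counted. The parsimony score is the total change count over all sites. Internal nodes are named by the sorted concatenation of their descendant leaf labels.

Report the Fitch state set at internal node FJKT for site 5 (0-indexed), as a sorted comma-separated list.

A,C,G

[col 0] FJ: children F:{G}, J:{A} ∪→ {A,G}; cost 1
[col 0] KT: children K:{A}, T:{C} ∪→ {A,C}; cost 1
[col 0] FJKT: children FJ:{A,G}, KT:{A,C} ∩→ {A}; cost 0
[col 0] DFJKT: children D:{G}, FJKT:{A} ∪→ {A,G}; cost 1
[col 0] DEFJKT: children DFJKT:{A,G}, E:{T} ∪→ {A,G,T}; cost 1
[col 1] FJ: children F:{G}, J:{G} ∩→ {G}; cost 0
[col 1] KT: children K:{G}, T:{G} ∩→ {G}; cost 0
[col 1] FJKT: children FJ:{G}, KT:{G} ∩→ {G}; cost 0
[col 1] DFJKT: children D:{G}, FJKT:{G} ∩→ {G}; cost 0
[col 1] DEFJKT: children DFJKT:{G}, E:{T} ∪→ {G,T}; cost 1
[col 2] FJ: children F:{T}, J:{A} ∪→ {A,T}; cost 1
[col 2] KT: children K:{G}, T:{C} ∪→ {C,G}; cost 1
[col 2] FJKT: children FJ:{A,T}, KT:{C,G} ∪→ {A,C,G,T}; cost 1
[col 2] DFJKT: children D:{A}, FJKT:{A,C,G,T} ∩→ {A}; cost 0
[col 2] DEFJKT: children DFJKT:{A}, E:{T} ∪→ {A,T}; cost 1
[col 3] FJ: children F:{A}, J:{C} ∪→ {A,C}; cost 1
[col 3] KT: children K:{G}, T:{G} ∩→ {G}; cost 0
[col 3] FJKT: children FJ:{A,C}, KT:{G} ∪→ {A,C,G}; cost 1
[col 3] DFJKT: children D:{A}, FJKT:{A,C,G} ∩→ {A}; cost 0
[col 3] DEFJKT: children DFJKT:{A}, E:{T} ∪→ {A,T}; cost 1
[col 4] FJ: children F:{T}, J:{T} ∩→ {T}; cost 0
[col 4] KT: children K:{T}, T:{G} ∪→ {G,T}; cost 1
[col 4] FJKT: children FJ:{T}, KT:{G,T} ∩→ {T}; cost 0
[col 4] DFJKT: children D:{T}, FJKT:{T} ∩→ {T}; cost 0
[col 4] DEFJKT: children DFJKT:{T}, E:{T} ∩→ {T}; cost 0
[col 5] FJ: children F:{A}, J:{C} ∪→ {A,C}; cost 1
[col 5] KT: children K:{G}, T:{G} ∩→ {G}; cost 0
[col 5] FJKT: children FJ:{A,C}, KT:{G} ∪→ {A,C,G}; cost 1
[col 5] DFJKT: children D:{G}, FJKT:{A,C,G} ∩→ {G}; cost 0
[col 5] DEFJKT: children DFJKT:{G}, E:{G} ∩→ {G}; cost 0
per-site changes: [4, 1, 4, 3, 1, 2]; total = 15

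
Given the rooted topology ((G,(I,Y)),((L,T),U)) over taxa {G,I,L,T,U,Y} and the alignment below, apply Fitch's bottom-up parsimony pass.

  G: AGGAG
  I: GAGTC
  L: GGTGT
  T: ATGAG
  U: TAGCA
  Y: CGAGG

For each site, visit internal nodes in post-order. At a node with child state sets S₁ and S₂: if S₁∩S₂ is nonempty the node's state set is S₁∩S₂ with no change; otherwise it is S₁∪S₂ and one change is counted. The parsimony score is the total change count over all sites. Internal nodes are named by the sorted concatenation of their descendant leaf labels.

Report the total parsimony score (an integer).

IY@0: {G} ∪ {C} = {C,G} (union, +1)
GIY@0: {A} ∪ {C,G} = {A,C,G} (union, +1)
LT@0: {G} ∪ {A} = {A,G} (union, +1)
LTU@0: {A,G} ∪ {T} = {A,G,T} (union, +1)
GILTUY@0: {A,C,G} ∩ {A,G,T} = {A,G} (intersection, +0)
IY@1: {A} ∪ {G} = {A,G} (union, +1)
GIY@1: {G} ∩ {A,G} = {G} (intersection, +0)
LT@1: {G} ∪ {T} = {G,T} (union, +1)
LTU@1: {G,T} ∪ {A} = {A,G,T} (union, +1)
GILTUY@1: {G} ∩ {A,G,T} = {G} (intersection, +0)
IY@2: {G} ∪ {A} = {A,G} (union, +1)
GIY@2: {G} ∩ {A,G} = {G} (intersection, +0)
LT@2: {T} ∪ {G} = {G,T} (union, +1)
LTU@2: {G,T} ∩ {G} = {G} (intersection, +0)
GILTUY@2: {G} ∩ {G} = {G} (intersection, +0)
IY@3: {T} ∪ {G} = {G,T} (union, +1)
GIY@3: {A} ∪ {G,T} = {A,G,T} (union, +1)
LT@3: {G} ∪ {A} = {A,G} (union, +1)
LTU@3: {A,G} ∪ {C} = {A,C,G} (union, +1)
GILTUY@3: {A,G,T} ∩ {A,C,G} = {A,G} (intersection, +0)
IY@4: {C} ∪ {G} = {C,G} (union, +1)
GIY@4: {G} ∩ {C,G} = {G} (intersection, +0)
LT@4: {T} ∪ {G} = {G,T} (union, +1)
LTU@4: {G,T} ∪ {A} = {A,G,T} (union, +1)
GILTUY@4: {G} ∩ {A,G,T} = {G} (intersection, +0)
per-site changes: [4, 3, 2, 4, 3]; total = 16

16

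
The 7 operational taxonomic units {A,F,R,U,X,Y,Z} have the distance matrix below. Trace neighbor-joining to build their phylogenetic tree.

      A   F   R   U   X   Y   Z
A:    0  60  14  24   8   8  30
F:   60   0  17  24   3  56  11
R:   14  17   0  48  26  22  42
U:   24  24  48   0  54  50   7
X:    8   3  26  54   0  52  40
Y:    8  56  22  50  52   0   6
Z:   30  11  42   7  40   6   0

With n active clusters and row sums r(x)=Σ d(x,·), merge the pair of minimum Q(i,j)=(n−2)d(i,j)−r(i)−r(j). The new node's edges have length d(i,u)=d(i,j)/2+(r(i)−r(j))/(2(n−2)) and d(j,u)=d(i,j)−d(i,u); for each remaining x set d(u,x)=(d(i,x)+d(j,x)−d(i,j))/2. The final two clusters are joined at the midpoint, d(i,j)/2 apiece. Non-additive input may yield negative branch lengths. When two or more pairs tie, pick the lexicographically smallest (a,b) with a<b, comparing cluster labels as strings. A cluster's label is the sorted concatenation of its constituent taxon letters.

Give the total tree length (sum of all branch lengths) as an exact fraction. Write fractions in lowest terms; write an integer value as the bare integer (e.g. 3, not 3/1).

1093/16

iteration 1: select F,X (d=3, Q=-339); attach at lengths (3/10, 27/10); label the merged cluster FX
  updated: d(A,FX)=65/2, d(FX,R)=20, d(FX,U)=75/2, d(FX,Y)=105/2, d(FX,Z)=24
iteration 2: select U,Z (d=7, Q=-495/2); attach at lengths (171/16, -59/16); label the merged cluster UZ
  updated: d(A,UZ)=47/2, d(FX,UZ)=109/4, d(R,UZ)=83/2, d(UZ,Y)=49/2
iteration 3: select FX,R (d=20, Q=-679/4); attach at lengths (379/24, 101/24); label the merged cluster FRX
  updated: d(A,FRX)=53/4, d(FRX,UZ)=195/8, d(FRX,Y)=109/4
iteration 4: select A,Y (d=8, Q=-177/2); attach at lengths (1/4, 31/4); label the merged cluster AY
  updated: d(AY,FRX)=65/4, d(AY,UZ)=20
iteration 5: select AY,FRX (d=65/4, Q=-485/8); attach at lengths (95/16, 165/16); label the merged cluster AFRXY
  updated: d(AFRXY,UZ)=225/16
iteration 6: select AFRXY,UZ (d=225/16); attach at lengths (225/32, 225/32); label the merged cluster AFRUXYZ
final tree: (((A:1/4,Y:31/4):95/16,((F:3/10,X:27/10):379/24,R:101/24):165/16):225/32,(U:171/16,Z:-59/16):225/32)
total length: 1093/16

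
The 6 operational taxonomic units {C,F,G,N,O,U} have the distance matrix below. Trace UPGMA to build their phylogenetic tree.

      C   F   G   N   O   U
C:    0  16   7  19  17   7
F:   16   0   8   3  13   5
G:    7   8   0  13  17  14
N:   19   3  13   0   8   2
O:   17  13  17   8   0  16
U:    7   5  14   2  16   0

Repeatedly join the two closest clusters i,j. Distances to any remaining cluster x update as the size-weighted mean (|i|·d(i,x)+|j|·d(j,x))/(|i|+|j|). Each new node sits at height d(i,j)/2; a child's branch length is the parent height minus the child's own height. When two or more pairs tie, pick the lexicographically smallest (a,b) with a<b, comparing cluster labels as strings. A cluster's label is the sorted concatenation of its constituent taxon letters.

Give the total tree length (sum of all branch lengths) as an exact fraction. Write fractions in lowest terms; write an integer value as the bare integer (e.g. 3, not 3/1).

637/24

step 1: merge (N,U) at d=2; branch lengths N→1, U→1; new cluster NU
  updated: d(C,NU)=13, d(F,NU)=4, d(G,NU)=27/2, d(NU,O)=12
step 2: merge (F,NU) at d=4; branch lengths F→2, NU→1; new cluster FNU
  updated: d(C,FNU)=14, d(FNU,G)=35/3, d(FNU,O)=37/3
step 3: merge (C,G) at d=7; branch lengths C→7/2, G→7/2; new cluster CG
  updated: d(CG,FNU)=77/6, d(CG,O)=17
step 4: merge (FNU,O) at d=37/3; branch lengths FNU→25/6, O→37/6; new cluster FNOU
  updated: d(CG,FNOU)=111/8
step 5: merge (CG,FNOU) at d=111/8; branch lengths CG→55/16, FNOU→37/48; new cluster CFGNOU
final tree: ((C:7/2,G:7/2):55/16,((F:2,(N:1,U:1):1):25/6,O:37/6):37/48)
total length: 637/24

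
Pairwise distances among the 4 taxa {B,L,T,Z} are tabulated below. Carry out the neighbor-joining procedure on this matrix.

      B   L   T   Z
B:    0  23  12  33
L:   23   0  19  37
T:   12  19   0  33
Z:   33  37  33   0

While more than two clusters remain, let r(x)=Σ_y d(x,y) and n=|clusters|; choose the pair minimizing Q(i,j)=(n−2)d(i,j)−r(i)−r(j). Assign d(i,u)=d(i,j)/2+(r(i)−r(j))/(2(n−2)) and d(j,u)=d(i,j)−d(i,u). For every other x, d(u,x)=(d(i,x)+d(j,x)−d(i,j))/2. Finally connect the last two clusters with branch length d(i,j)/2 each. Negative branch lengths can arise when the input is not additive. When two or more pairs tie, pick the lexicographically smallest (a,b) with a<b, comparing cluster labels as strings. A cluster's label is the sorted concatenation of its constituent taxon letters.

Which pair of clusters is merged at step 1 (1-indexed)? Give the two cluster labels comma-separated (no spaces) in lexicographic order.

B,T

step 1: merge (B,T) at d=12, Q=-108; branch lengths B→7, T→5; new cluster BT
  updated: d(BT,L)=15, d(BT,Z)=27
step 2: merge (BT,L) at d=15, Q=-79; branch lengths BT→5/2, L→25/2; new cluster BLT
  updated: d(BLT,Z)=49/2
step 3: merge (BLT,Z) at d=49/2; branch lengths BLT→49/4, Z→49/4; new cluster BLTZ
final tree: (((B:7,T:5):5/2,L:25/2):49/4,Z:49/4)
total length: 103/2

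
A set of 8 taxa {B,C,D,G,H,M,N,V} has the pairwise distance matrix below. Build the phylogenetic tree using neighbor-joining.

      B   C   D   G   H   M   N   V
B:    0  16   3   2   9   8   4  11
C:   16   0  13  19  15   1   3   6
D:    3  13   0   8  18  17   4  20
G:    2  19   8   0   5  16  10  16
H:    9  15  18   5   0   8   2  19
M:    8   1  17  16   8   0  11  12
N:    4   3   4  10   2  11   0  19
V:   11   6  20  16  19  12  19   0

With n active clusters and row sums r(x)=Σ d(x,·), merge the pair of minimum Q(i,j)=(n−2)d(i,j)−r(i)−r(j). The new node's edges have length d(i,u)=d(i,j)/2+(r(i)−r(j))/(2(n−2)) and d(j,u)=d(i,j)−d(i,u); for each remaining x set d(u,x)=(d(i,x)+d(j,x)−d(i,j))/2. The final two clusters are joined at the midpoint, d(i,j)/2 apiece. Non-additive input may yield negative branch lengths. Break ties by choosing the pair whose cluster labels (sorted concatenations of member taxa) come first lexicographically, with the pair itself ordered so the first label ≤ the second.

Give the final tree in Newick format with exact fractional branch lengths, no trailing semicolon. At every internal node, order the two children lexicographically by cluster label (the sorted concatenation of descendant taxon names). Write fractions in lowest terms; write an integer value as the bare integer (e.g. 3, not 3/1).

step 1: merge (C,M) at d=1, Q=-140; branch lengths C→1/2, M→1/2; new cluster CM
  updated: d(B,CM)=23/2, d(CM,D)=29/2, d(CM,G)=17, d(CM,H)=11, d(CM,N)=13/2, d(CM,V)=17/2
step 2: merge (CM,V) at d=17/2, Q=-120; branch lengths CM→9/5, V→67/10; new cluster CMV
  updated: d(B,CMV)=7, d(CMV,D)=13, d(CMV,G)=49/4, d(CMV,H)=43/4, d(CMV,N)=17/2
step 3: merge (H,N) at d=2, Q=-261/4; branch lengths H→97/32, N→-33/32; new cluster HN
  updated: d(B,HN)=11/2, d(CMV,HN)=69/8, d(D,HN)=10, d(G,HN)=13/2
step 4: merge (CMV,HN) at d=69/8, Q=-365/8; branch lengths CMV→289/48, HN→125/48; new cluster CHMNV
  updated: d(B,CHMNV)=31/16, d(CHMNV,D)=115/16, d(CHMNV,G)=81/16
step 5: merge (B,D) at d=3, Q=-153/8; branch lengths B→-21/16, D→69/16; new cluster BD
  updated: d(BD,CHMNV)=49/16, d(BD,G)=7/2
step 6: merge (BD,CHMNV) at d=49/16, Q=-93/8; branch lengths BD→3/4, CHMNV→37/16; new cluster BCDHMNV
  updated: d(BCDHMNV,G)=11/4
step 7: merge (BCDHMNV,G) at d=11/4; branch lengths BCDHMNV→11/8, G→11/8; new cluster BCDGHMNV
final tree: (((B:-21/16,D:69/16):3/4,(((C:1/2,M:1/2):9/5,V:67/10):289/48,(H:97/32,N:-33/32):125/48):37/16):11/8,G:11/8)
total length: 463/16

(((B:-21/16,D:69/16):3/4,(((C:1/2,M:1/2):9/5,V:67/10):289/48,(H:97/32,N:-33/32):125/48):37/16):11/8,G:11/8)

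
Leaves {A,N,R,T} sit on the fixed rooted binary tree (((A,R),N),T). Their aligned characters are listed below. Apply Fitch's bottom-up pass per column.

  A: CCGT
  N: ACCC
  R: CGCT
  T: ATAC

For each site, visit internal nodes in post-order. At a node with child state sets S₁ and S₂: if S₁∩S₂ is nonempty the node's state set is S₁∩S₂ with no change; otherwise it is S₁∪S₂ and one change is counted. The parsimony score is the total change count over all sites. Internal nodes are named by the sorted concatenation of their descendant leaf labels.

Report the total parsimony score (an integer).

6

AR@0: {C} ∩ {C} = {C} (intersection, +0)
ANR@0: {C} ∪ {A} = {A,C} (union, +1)
ANRT@0: {A,C} ∩ {A} = {A} (intersection, +0)
AR@1: {C} ∪ {G} = {C,G} (union, +1)
ANR@1: {C,G} ∩ {C} = {C} (intersection, +0)
ANRT@1: {C} ∪ {T} = {C,T} (union, +1)
AR@2: {G} ∪ {C} = {C,G} (union, +1)
ANR@2: {C,G} ∩ {C} = {C} (intersection, +0)
ANRT@2: {C} ∪ {A} = {A,C} (union, +1)
AR@3: {T} ∩ {T} = {T} (intersection, +0)
ANR@3: {T} ∪ {C} = {C,T} (union, +1)
ANRT@3: {C,T} ∩ {C} = {C} (intersection, +0)
per-site changes: [1, 2, 2, 1]; total = 6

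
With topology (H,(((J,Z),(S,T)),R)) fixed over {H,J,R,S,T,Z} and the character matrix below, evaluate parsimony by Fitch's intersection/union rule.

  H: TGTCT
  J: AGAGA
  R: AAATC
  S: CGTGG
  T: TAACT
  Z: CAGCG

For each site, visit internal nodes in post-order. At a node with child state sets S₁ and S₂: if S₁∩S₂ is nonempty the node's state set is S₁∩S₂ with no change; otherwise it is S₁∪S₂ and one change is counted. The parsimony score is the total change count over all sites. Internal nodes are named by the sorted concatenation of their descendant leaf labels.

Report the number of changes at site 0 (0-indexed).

4

site 0, node JZ: J={A} ∪ Z={C} → {A,C} (+1)
site 0, node ST: S={C} ∪ T={T} → {C,T} (+1)
site 0, node JSTZ: JZ={A,C} ∩ ST={C,T} → {C} (+0)
site 0, node JRSTZ: JSTZ={C} ∪ R={A} → {A,C} (+1)
site 0, node HJRSTZ: H={T} ∪ JRSTZ={A,C} → {A,C,T} (+1)
site 1, node JZ: J={G} ∪ Z={A} → {A,G} (+1)
site 1, node ST: S={G} ∪ T={A} → {A,G} (+1)
site 1, node JSTZ: JZ={A,G} ∩ ST={A,G} → {A,G} (+0)
site 1, node JRSTZ: JSTZ={A,G} ∩ R={A} → {A} (+0)
site 1, node HJRSTZ: H={G} ∪ JRSTZ={A} → {A,G} (+1)
site 2, node JZ: J={A} ∪ Z={G} → {A,G} (+1)
site 2, node ST: S={T} ∪ T={A} → {A,T} (+1)
site 2, node JSTZ: JZ={A,G} ∩ ST={A,T} → {A} (+0)
site 2, node JRSTZ: JSTZ={A} ∩ R={A} → {A} (+0)
site 2, node HJRSTZ: H={T} ∪ JRSTZ={A} → {A,T} (+1)
site 3, node JZ: J={G} ∪ Z={C} → {C,G} (+1)
site 3, node ST: S={G} ∪ T={C} → {C,G} (+1)
site 3, node JSTZ: JZ={C,G} ∩ ST={C,G} → {C,G} (+0)
site 3, node JRSTZ: JSTZ={C,G} ∪ R={T} → {C,G,T} (+1)
site 3, node HJRSTZ: H={C} ∩ JRSTZ={C,G,T} → {C} (+0)
site 4, node JZ: J={A} ∪ Z={G} → {A,G} (+1)
site 4, node ST: S={G} ∪ T={T} → {G,T} (+1)
site 4, node JSTZ: JZ={A,G} ∩ ST={G,T} → {G} (+0)
site 4, node JRSTZ: JSTZ={G} ∪ R={C} → {C,G} (+1)
site 4, node HJRSTZ: H={T} ∪ JRSTZ={C,G} → {C,G,T} (+1)
per-site changes: [4, 3, 3, 3, 4]; total = 17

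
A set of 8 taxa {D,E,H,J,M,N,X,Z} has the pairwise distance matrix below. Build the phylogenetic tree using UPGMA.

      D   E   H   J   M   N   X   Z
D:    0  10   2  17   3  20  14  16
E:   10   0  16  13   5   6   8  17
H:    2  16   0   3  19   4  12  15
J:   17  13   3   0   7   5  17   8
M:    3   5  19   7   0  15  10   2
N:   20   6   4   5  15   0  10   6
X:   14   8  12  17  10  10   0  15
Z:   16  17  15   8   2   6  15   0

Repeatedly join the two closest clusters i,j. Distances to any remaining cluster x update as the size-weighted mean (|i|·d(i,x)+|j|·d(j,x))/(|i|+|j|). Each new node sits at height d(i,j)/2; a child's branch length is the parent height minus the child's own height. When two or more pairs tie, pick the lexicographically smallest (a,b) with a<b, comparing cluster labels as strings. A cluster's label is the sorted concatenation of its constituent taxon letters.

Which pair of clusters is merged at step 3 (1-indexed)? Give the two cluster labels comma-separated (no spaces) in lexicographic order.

iteration 1: select D,H (d=2); attach at lengths (1, 1); label the merged cluster DH
  updated: d(DH,E)=13, d(DH,J)=10, d(DH,M)=11, d(DH,N)=12, d(DH,X)=13, d(DH,Z)=31/2
iteration 2: select M,Z (d=2); attach at lengths (1, 1); label the merged cluster MZ
  updated: d(DH,MZ)=53/4, d(E,MZ)=11, d(J,MZ)=15/2, d(MZ,N)=21/2, d(MZ,X)=25/2
iteration 3: select J,N (d=5); attach at lengths (5/2, 5/2); label the merged cluster JN
  updated: d(DH,JN)=11, d(E,JN)=19/2, d(JN,MZ)=9, d(JN,X)=27/2
iteration 4: select E,X (d=8); attach at lengths (4, 4); label the merged cluster EX
  updated: d(DH,EX)=13, d(EX,JN)=23/2, d(EX,MZ)=47/4
iteration 5: select JN,MZ (d=9); attach at lengths (2, 7/2); label the merged cluster JMNZ
  updated: d(DH,JMNZ)=97/8, d(EX,JMNZ)=93/8
iteration 6: select EX,JMNZ (d=93/8); attach at lengths (29/16, 21/16); label the merged cluster EJMNXZ
  updated: d(DH,EJMNXZ)=149/12
iteration 7: select DH,EJMNXZ (d=149/12); attach at lengths (125/24, 19/48); label the merged cluster DEHJMNXZ
final tree: ((D:1,H:1):125/24,((E:4,X:4):29/16,((J:5/2,N:5/2):2,(M:1,Z:1):7/2):21/16):19/48)
total length: 1499/48

J,N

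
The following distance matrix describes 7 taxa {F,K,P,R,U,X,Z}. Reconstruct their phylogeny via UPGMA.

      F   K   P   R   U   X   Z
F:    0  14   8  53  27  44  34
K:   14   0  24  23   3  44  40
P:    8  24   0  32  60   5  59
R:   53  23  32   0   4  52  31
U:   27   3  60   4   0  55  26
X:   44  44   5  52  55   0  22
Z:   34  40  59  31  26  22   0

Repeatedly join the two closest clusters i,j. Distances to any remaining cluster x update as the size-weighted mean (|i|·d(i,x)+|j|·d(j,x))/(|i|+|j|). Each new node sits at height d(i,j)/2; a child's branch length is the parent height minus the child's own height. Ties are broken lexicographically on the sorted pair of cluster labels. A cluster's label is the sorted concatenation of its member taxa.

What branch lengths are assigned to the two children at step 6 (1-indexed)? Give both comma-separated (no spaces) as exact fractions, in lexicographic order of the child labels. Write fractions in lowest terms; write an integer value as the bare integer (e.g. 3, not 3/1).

41/6,11/3

1. join K+U (d=3) ⇒ KU; edges |K|=3/2, |U|=3/2
  updated: d(F,KU)=41/2, d(KU,P)=42, d(KU,R)=27/2, d(KU,X)=99/2, d(KU,Z)=33
2. join P+X (d=5) ⇒ PX; edges |P|=5/2, |X|=5/2
  updated: d(F,PX)=26, d(KU,PX)=183/4, d(PX,R)=42, d(PX,Z)=81/2
3. join KU+R (d=27/2) ⇒ KRU; edges |KU|=21/4, |R|=27/4
  updated: d(F,KRU)=94/3, d(KRU,PX)=89/2, d(KRU,Z)=97/3
4. join F+PX (d=26) ⇒ FPX; edges |F|=13, |PX|=21/2
  updated: d(FPX,KRU)=361/9, d(FPX,Z)=115/3
5. join KRU+Z (d=97/3) ⇒ KRUZ; edges |KRU|=113/12, |Z|=97/6
  updated: d(FPX,KRUZ)=119/3
6. join FPX+KRUZ (d=119/3) ⇒ FKPRUXZ; edges |FPX|=41/6, |KRUZ|=11/3
final tree: ((F:13,(P:5/2,X:5/2):21/2):41/6,(((K:3/2,U:3/2):21/4,R:27/4):113/12,Z:97/6):11/3)
total length: 955/12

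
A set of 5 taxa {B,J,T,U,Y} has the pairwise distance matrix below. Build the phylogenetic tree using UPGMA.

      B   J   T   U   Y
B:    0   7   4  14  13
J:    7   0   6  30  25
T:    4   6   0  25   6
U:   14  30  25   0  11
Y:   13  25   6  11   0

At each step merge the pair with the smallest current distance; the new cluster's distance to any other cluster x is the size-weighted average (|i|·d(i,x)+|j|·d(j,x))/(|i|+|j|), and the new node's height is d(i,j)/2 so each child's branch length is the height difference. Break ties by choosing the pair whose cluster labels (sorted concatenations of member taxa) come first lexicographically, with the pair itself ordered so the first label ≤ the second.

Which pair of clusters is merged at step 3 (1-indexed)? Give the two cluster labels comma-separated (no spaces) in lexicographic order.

1. join B+T (d=4) ⇒ BT; edges |B|=2, |T|=2
  updated: d(BT,J)=13/2, d(BT,U)=39/2, d(BT,Y)=19/2
2. join BT+J (d=13/2) ⇒ BJT; edges |BT|=5/4, |J|=13/4
  updated: d(BJT,U)=23, d(BJT,Y)=44/3
3. join U+Y (d=11) ⇒ UY; edges |U|=11/2, |Y|=11/2
  updated: d(BJT,UY)=113/6
4. join BJT+UY (d=113/6) ⇒ BJTUY; edges |BJT|=37/6, |UY|=47/12
final tree: (((B:2,T:2):5/4,J:13/4):37/6,(U:11/2,Y:11/2):47/12)
total length: 355/12

U,Y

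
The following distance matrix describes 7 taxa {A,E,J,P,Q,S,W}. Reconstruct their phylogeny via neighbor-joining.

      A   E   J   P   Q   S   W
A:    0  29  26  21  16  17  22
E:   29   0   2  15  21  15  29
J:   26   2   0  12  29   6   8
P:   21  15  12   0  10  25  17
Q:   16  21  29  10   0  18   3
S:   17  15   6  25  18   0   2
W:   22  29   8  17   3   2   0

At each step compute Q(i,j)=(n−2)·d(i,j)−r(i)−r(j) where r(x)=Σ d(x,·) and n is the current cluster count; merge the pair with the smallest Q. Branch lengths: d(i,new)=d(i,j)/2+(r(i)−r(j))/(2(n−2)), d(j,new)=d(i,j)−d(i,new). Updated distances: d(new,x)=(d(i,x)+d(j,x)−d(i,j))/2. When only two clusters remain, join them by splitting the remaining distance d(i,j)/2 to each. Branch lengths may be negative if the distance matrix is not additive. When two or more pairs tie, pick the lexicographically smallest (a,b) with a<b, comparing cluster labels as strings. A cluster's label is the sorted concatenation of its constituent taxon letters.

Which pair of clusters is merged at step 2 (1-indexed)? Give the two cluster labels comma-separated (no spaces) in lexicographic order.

1. join E+J (d=2, Q=-184) ⇒ EJ; edges |E|=19/5, |J|=-9/5
  updated: d(A,EJ)=53/2, d(EJ,P)=25/2, d(EJ,Q)=24, d(EJ,S)=19/2, d(EJ,W)=35/2
2. join EJ+P (d=25/2, Q=-251/2) ⇒ EJP; edges |EJ|=109/16, |P|=91/16
  updated: d(A,EJP)=35/2, d(EJP,Q)=43/4, d(EJP,S)=11, d(EJP,W)=11
3. join S+W (d=2, Q=-80) ⇒ SW; edges |S|=8/3, |W|=-2/3
  updated: d(A,SW)=37/2, d(EJP,SW)=10, d(Q,SW)=19/2
4. join A+Q (d=16, Q=-225/4) ⇒ AQ; edges |A|=191/16, |Q|=65/16
  updated: d(AQ,EJP)=49/8, d(AQ,SW)=6
5. join AQ+EJP (d=49/8, Q=-177/8) ⇒ AEJPQ; edges |AQ|=17/16, |EJP|=81/16
  updated: d(AEJPQ,SW)=79/16
6. join AEJPQ+SW (d=79/16) ⇒ AEJPQSW; edges |AEJPQ|=79/32, |SW|=79/32
final tree: (((A:191/16,Q:65/16):17/16,((E:19/5,J:-9/5):109/16,P:91/16):81/16):79/32,(S:8/3,W:-2/3):79/32)
total length: 697/16

EJ,P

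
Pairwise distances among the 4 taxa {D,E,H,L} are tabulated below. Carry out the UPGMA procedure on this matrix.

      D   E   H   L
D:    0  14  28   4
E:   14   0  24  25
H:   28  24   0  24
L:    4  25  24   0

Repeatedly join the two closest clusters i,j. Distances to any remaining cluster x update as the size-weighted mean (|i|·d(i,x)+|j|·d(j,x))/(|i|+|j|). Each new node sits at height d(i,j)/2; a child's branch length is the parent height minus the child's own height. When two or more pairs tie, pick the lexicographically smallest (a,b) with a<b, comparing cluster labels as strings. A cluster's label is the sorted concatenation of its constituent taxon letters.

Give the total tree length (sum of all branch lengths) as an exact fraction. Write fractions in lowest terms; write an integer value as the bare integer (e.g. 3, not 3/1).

445/12

1. join D+L (d=4) ⇒ DL; edges |D|=2, |L|=2
  updated: d(DL,E)=39/2, d(DL,H)=26
2. join DL+E (d=39/2) ⇒ DEL; edges |DL|=31/4, |E|=39/4
  updated: d(DEL,H)=76/3
3. join DEL+H (d=76/3) ⇒ DEHL; edges |DEL|=35/12, |H|=38/3
final tree: (((D:2,L:2):31/4,E:39/4):35/12,H:38/3)
total length: 445/12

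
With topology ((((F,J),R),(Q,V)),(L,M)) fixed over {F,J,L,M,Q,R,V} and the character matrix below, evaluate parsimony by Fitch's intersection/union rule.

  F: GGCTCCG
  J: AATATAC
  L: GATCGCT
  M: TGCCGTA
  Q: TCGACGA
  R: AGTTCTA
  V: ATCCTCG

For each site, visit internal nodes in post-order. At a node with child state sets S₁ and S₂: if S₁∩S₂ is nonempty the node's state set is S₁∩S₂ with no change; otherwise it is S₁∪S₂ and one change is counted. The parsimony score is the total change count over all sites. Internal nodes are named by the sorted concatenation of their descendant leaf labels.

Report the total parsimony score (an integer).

26

FJ@0: {G} ∪ {A} = {A,G} (union, +1)
FJR@0: {A,G} ∩ {A} = {A} (intersection, +0)
QV@0: {T} ∪ {A} = {A,T} (union, +1)
FJQRV@0: {A} ∩ {A,T} = {A} (intersection, +0)
LM@0: {G} ∪ {T} = {G,T} (union, +1)
FJLMQRV@0: {A} ∪ {G,T} = {A,G,T} (union, +1)
FJ@1: {G} ∪ {A} = {A,G} (union, +1)
FJR@1: {A,G} ∩ {G} = {G} (intersection, +0)
QV@1: {C} ∪ {T} = {C,T} (union, +1)
FJQRV@1: {G} ∪ {C,T} = {C,G,T} (union, +1)
LM@1: {A} ∪ {G} = {A,G} (union, +1)
FJLMQRV@1: {C,G,T} ∩ {A,G} = {G} (intersection, +0)
FJ@2: {C} ∪ {T} = {C,T} (union, +1)
FJR@2: {C,T} ∩ {T} = {T} (intersection, +0)
QV@2: {G} ∪ {C} = {C,G} (union, +1)
FJQRV@2: {T} ∪ {C,G} = {C,G,T} (union, +1)
LM@2: {T} ∪ {C} = {C,T} (union, +1)
FJLMQRV@2: {C,G,T} ∩ {C,T} = {C,T} (intersection, +0)
FJ@3: {T} ∪ {A} = {A,T} (union, +1)
FJR@3: {A,T} ∩ {T} = {T} (intersection, +0)
QV@3: {A} ∪ {C} = {A,C} (union, +1)
FJQRV@3: {T} ∪ {A,C} = {A,C,T} (union, +1)
LM@3: {C} ∩ {C} = {C} (intersection, +0)
FJLMQRV@3: {A,C,T} ∩ {C} = {C} (intersection, +0)
FJ@4: {C} ∪ {T} = {C,T} (union, +1)
FJR@4: {C,T} ∩ {C} = {C} (intersection, +0)
QV@4: {C} ∪ {T} = {C,T} (union, +1)
FJQRV@4: {C} ∩ {C,T} = {C} (intersection, +0)
LM@4: {G} ∩ {G} = {G} (intersection, +0)
FJLMQRV@4: {C} ∪ {G} = {C,G} (union, +1)
FJ@5: {C} ∪ {A} = {A,C} (union, +1)
FJR@5: {A,C} ∪ {T} = {A,C,T} (union, +1)
QV@5: {G} ∪ {C} = {C,G} (union, +1)
FJQRV@5: {A,C,T} ∩ {C,G} = {C} (intersection, +0)
LM@5: {C} ∪ {T} = {C,T} (union, +1)
FJLMQRV@5: {C} ∩ {C,T} = {C} (intersection, +0)
FJ@6: {G} ∪ {C} = {C,G} (union, +1)
FJR@6: {C,G} ∪ {A} = {A,C,G} (union, +1)
QV@6: {A} ∪ {G} = {A,G} (union, +1)
FJQRV@6: {A,C,G} ∩ {A,G} = {A,G} (intersection, +0)
LM@6: {T} ∪ {A} = {A,T} (union, +1)
FJLMQRV@6: {A,G} ∩ {A,T} = {A} (intersection, +0)
per-site changes: [4, 4, 4, 3, 3, 4, 4]; total = 26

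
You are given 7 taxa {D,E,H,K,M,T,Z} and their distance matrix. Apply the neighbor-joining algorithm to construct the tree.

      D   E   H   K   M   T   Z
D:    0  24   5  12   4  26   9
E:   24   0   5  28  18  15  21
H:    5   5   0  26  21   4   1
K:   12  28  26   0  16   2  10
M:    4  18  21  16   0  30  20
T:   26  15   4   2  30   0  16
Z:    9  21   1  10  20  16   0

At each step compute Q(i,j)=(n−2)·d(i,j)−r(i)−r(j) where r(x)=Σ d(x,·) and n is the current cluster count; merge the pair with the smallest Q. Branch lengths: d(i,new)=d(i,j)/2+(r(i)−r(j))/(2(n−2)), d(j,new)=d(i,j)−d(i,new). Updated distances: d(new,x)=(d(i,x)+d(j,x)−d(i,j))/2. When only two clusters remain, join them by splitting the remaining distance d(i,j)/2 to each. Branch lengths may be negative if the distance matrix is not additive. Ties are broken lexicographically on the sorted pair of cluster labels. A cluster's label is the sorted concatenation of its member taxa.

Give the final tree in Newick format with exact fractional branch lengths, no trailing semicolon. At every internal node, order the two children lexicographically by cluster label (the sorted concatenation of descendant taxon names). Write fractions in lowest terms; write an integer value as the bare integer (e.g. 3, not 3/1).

((((D:-9/8,M:41/8):129/16,(E:33/4,H:-13/4):71/16):19/16,(K:11/10,T:9/10):143/16):49/32,Z:49/32)

1. join K+T (d=2, Q=-177) ⇒ KT; edges |K|=11/10, |T|=9/10
  updated: d(D,KT)=18, d(E,KT)=41/2, d(H,KT)=14, d(KT,M)=22, d(KT,Z)=12
2. join D+M (d=4, Q=-129) ⇒ DM; edges |D|=-9/8, |M|=41/8
  updated: d(DM,E)=19, d(DM,H)=11, d(DM,KT)=18, d(DM,Z)=25/2
3. join E+H (d=5, Q=-163/2) ⇒ EH; edges |E|=33/4, |H|=-13/4
  updated: d(DM,EH)=25/2, d(EH,KT)=59/4, d(EH,Z)=17/2
4. join DM+EH (d=25/2, Q=-215/4) ⇒ DEHM; edges |DM|=129/16, |EH|=71/16
  updated: d(DEHM,KT)=81/8, d(DEHM,Z)=17/4
5. join DEHM+KT (d=81/8, Q=-211/8) ⇒ DEHKMT; edges |DEHM|=19/16, |KT|=143/16
  updated: d(DEHKMT,Z)=49/16
6. join DEHKMT+Z (d=49/16) ⇒ DEHKMTZ; edges |DEHKMT|=49/32, |Z|=49/32
final tree: ((((D:-9/8,M:41/8):129/16,(E:33/4,H:-13/4):71/16):19/16,(K:11/10,T:9/10):143/16):49/32,Z:49/32)
total length: 587/16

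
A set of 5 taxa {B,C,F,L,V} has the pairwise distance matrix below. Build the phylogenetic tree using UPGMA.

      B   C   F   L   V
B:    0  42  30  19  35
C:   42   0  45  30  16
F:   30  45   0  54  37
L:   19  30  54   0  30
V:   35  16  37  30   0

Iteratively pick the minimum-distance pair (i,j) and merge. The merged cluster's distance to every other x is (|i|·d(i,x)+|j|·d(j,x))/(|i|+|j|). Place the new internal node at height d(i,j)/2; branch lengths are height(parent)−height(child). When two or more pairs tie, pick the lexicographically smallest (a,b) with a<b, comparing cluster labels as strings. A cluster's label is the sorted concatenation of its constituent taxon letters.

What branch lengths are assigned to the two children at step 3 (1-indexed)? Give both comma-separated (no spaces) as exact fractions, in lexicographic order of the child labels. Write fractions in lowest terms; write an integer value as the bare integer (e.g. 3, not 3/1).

61/8,73/8

iteration 1: select C,V (d=16); attach at lengths (8, 8); label the merged cluster CV
  updated: d(B,CV)=77/2, d(CV,F)=41, d(CV,L)=30
iteration 2: select B,L (d=19); attach at lengths (19/2, 19/2); label the merged cluster BL
  updated: d(BL,CV)=137/4, d(BL,F)=42
iteration 3: select BL,CV (d=137/4); attach at lengths (61/8, 73/8); label the merged cluster BCLV
  updated: d(BCLV,F)=83/2
iteration 4: select BCLV,F (d=83/2); attach at lengths (29/8, 83/4); label the merged cluster BCFLV
final tree: (((B:19/2,L:19/2):61/8,(C:8,V:8):73/8):29/8,F:83/4)
total length: 609/8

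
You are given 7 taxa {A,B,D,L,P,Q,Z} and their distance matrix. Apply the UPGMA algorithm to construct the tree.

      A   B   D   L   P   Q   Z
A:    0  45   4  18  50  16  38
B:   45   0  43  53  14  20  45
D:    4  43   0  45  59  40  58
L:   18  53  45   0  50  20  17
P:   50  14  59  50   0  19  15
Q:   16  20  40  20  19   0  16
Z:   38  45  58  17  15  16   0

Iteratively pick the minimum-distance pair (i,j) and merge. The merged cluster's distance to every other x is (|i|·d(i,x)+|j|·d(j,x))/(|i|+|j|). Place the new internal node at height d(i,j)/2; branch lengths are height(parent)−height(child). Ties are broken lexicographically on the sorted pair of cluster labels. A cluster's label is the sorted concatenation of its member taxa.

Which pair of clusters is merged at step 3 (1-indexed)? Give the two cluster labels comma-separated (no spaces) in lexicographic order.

Q,Z

iteration 1: select A,D (d=4); attach at lengths (2, 2); label the merged cluster AD
  updated: d(AD,B)=44, d(AD,L)=63/2, d(AD,P)=109/2, d(AD,Q)=28, d(AD,Z)=48
iteration 2: select B,P (d=14); attach at lengths (7, 7); label the merged cluster BP
  updated: d(AD,BP)=197/4, d(BP,L)=103/2, d(BP,Q)=39/2, d(BP,Z)=30
iteration 3: select Q,Z (d=16); attach at lengths (8, 8); label the merged cluster QZ
  updated: d(AD,QZ)=38, d(BP,QZ)=99/4, d(L,QZ)=37/2
iteration 4: select L,QZ (d=37/2); attach at lengths (37/4, 5/4); label the merged cluster LQZ
  updated: d(AD,LQZ)=215/6, d(BP,LQZ)=101/3
iteration 5: select BP,LQZ (d=101/3); attach at lengths (59/6, 91/12); label the merged cluster BLPQZ
  updated: d(AD,BLPQZ)=206/5
iteration 6: select AD,BLPQZ (d=206/5); attach at lengths (93/5, 113/30); label the merged cluster ABDLPQZ
final tree: ((A:2,D:2):93/5,((B:7,P:7):59/6,(L:37/4,(Q:8,Z:8):5/4):91/12):113/30)
total length: 5057/60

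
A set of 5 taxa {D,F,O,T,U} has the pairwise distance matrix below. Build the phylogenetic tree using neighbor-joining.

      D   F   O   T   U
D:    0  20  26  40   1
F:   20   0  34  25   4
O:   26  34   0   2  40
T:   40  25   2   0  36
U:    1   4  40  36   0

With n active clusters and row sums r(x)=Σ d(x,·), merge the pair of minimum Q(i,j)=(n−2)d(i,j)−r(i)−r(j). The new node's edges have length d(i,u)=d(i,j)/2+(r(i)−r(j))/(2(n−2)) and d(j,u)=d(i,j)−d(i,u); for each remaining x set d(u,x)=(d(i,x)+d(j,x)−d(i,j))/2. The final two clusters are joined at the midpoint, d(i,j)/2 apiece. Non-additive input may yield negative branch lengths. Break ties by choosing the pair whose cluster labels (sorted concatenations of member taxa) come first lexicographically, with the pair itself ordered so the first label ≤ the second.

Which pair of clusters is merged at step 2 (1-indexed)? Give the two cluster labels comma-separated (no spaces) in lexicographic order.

iteration 1: select O,T (d=2, Q=-199); attach at lengths (5/6, 7/6); label the merged cluster OT
  updated: d(D,OT)=32, d(F,OT)=57/2, d(OT,U)=37
iteration 2: select D,U (d=1, Q=-93); attach at lengths (13/4, -9/4); label the merged cluster DU
  updated: d(DU,F)=23/2, d(DU,OT)=34
iteration 3: select DU,F (d=23/2, Q=-74); attach at lengths (17/2, 3); label the merged cluster DFU
  updated: d(DFU,OT)=51/2
iteration 4: select DFU,OT (d=51/2); attach at lengths (51/4, 51/4); label the merged cluster DFOTU
final tree: (((D:13/4,U:-9/4):17/2,F:3):51/4,(O:5/6,T:7/6):51/4)
total length: 40

D,U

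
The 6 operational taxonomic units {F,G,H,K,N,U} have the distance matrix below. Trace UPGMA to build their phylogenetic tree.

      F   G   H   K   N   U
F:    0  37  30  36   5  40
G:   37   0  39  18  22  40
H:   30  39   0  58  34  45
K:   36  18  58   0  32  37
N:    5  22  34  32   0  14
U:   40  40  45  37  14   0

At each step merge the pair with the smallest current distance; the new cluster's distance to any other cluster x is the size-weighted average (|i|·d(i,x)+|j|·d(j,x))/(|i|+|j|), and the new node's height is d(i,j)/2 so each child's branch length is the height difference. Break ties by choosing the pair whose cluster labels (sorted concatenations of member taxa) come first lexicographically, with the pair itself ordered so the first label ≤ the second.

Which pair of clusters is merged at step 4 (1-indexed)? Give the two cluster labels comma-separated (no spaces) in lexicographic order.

FNU,GK

1. join F+N (d=5) ⇒ FN; edges |F|=5/2, |N|=5/2
  updated: d(FN,G)=59/2, d(FN,H)=32, d(FN,K)=34, d(FN,U)=27
2. join G+K (d=18) ⇒ GK; edges |G|=9, |K|=9
  updated: d(FN,GK)=127/4, d(GK,H)=97/2, d(GK,U)=77/2
3. join FN+U (d=27) ⇒ FNU; edges |FN|=11, |U|=27/2
  updated: d(FNU,GK)=34, d(FNU,H)=109/3
4. join FNU+GK (d=34) ⇒ FGKNU; edges |FNU|=7/2, |GK|=8
  updated: d(FGKNU,H)=206/5
5. join FGKNU+H (d=206/5) ⇒ FGHKNU; edges |FGKNU|=18/5, |H|=103/5
final tree: ((((F:5/2,N:5/2):11,U:27/2):7/2,(G:9,K:9):8):18/5,H:103/5)
total length: 416/5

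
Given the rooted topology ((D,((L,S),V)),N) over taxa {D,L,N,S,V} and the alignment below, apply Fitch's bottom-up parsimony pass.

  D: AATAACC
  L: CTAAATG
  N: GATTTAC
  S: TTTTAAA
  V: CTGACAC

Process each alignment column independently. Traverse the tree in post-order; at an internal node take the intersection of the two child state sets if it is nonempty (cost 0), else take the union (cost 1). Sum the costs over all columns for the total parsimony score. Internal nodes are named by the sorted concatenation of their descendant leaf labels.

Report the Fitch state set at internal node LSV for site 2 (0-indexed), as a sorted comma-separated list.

[col 0] LS: children L:{C}, S:{T} ∪→ {C,T}; cost 1
[col 0] LSV: children LS:{C,T}, V:{C} ∩→ {C}; cost 0
[col 0] DLSV: children D:{A}, LSV:{C} ∪→ {A,C}; cost 1
[col 0] DLNSV: children DLSV:{A,C}, N:{G} ∪→ {A,C,G}; cost 1
[col 1] LS: children L:{T}, S:{T} ∩→ {T}; cost 0
[col 1] LSV: children LS:{T}, V:{T} ∩→ {T}; cost 0
[col 1] DLSV: children D:{A}, LSV:{T} ∪→ {A,T}; cost 1
[col 1] DLNSV: children DLSV:{A,T}, N:{A} ∩→ {A}; cost 0
[col 2] LS: children L:{A}, S:{T} ∪→ {A,T}; cost 1
[col 2] LSV: children LS:{A,T}, V:{G} ∪→ {A,G,T}; cost 1
[col 2] DLSV: children D:{T}, LSV:{A,G,T} ∩→ {T}; cost 0
[col 2] DLNSV: children DLSV:{T}, N:{T} ∩→ {T}; cost 0
[col 3] LS: children L:{A}, S:{T} ∪→ {A,T}; cost 1
[col 3] LSV: children LS:{A,T}, V:{A} ∩→ {A}; cost 0
[col 3] DLSV: children D:{A}, LSV:{A} ∩→ {A}; cost 0
[col 3] DLNSV: children DLSV:{A}, N:{T} ∪→ {A,T}; cost 1
[col 4] LS: children L:{A}, S:{A} ∩→ {A}; cost 0
[col 4] LSV: children LS:{A}, V:{C} ∪→ {A,C}; cost 1
[col 4] DLSV: children D:{A}, LSV:{A,C} ∩→ {A}; cost 0
[col 4] DLNSV: children DLSV:{A}, N:{T} ∪→ {A,T}; cost 1
[col 5] LS: children L:{T}, S:{A} ∪→ {A,T}; cost 1
[col 5] LSV: children LS:{A,T}, V:{A} ∩→ {A}; cost 0
[col 5] DLSV: children D:{C}, LSV:{A} ∪→ {A,C}; cost 1
[col 5] DLNSV: children DLSV:{A,C}, N:{A} ∩→ {A}; cost 0
[col 6] LS: children L:{G}, S:{A} ∪→ {A,G}; cost 1
[col 6] LSV: children LS:{A,G}, V:{C} ∪→ {A,C,G}; cost 1
[col 6] DLSV: children D:{C}, LSV:{A,C,G} ∩→ {C}; cost 0
[col 6] DLNSV: children DLSV:{C}, N:{C} ∩→ {C}; cost 0
per-site changes: [3, 1, 2, 2, 2, 2, 2]; total = 14

A,G,T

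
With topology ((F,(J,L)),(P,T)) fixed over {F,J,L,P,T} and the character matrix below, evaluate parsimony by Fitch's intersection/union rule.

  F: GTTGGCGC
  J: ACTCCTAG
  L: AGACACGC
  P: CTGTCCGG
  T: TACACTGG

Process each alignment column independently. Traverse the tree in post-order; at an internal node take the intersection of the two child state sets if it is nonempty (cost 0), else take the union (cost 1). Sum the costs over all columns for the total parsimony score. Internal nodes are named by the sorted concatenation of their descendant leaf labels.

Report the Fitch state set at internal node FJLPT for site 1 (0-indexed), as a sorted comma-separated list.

T

JL@0: {A} ∩ {A} = {A} (intersection, +0)
FJL@0: {G} ∪ {A} = {A,G} (union, +1)
PT@0: {C} ∪ {T} = {C,T} (union, +1)
FJLPT@0: {A,G} ∪ {C,T} = {A,C,G,T} (union, +1)
JL@1: {C} ∪ {G} = {C,G} (union, +1)
FJL@1: {T} ∪ {C,G} = {C,G,T} (union, +1)
PT@1: {T} ∪ {A} = {A,T} (union, +1)
FJLPT@1: {C,G,T} ∩ {A,T} = {T} (intersection, +0)
JL@2: {T} ∪ {A} = {A,T} (union, +1)
FJL@2: {T} ∩ {A,T} = {T} (intersection, +0)
PT@2: {G} ∪ {C} = {C,G} (union, +1)
FJLPT@2: {T} ∪ {C,G} = {C,G,T} (union, +1)
JL@3: {C} ∩ {C} = {C} (intersection, +0)
FJL@3: {G} ∪ {C} = {C,G} (union, +1)
PT@3: {T} ∪ {A} = {A,T} (union, +1)
FJLPT@3: {C,G} ∪ {A,T} = {A,C,G,T} (union, +1)
JL@4: {C} ∪ {A} = {A,C} (union, +1)
FJL@4: {G} ∪ {A,C} = {A,C,G} (union, +1)
PT@4: {C} ∩ {C} = {C} (intersection, +0)
FJLPT@4: {A,C,G} ∩ {C} = {C} (intersection, +0)
JL@5: {T} ∪ {C} = {C,T} (union, +1)
FJL@5: {C} ∩ {C,T} = {C} (intersection, +0)
PT@5: {C} ∪ {T} = {C,T} (union, +1)
FJLPT@5: {C} ∩ {C,T} = {C} (intersection, +0)
JL@6: {A} ∪ {G} = {A,G} (union, +1)
FJL@6: {G} ∩ {A,G} = {G} (intersection, +0)
PT@6: {G} ∩ {G} = {G} (intersection, +0)
FJLPT@6: {G} ∩ {G} = {G} (intersection, +0)
JL@7: {G} ∪ {C} = {C,G} (union, +1)
FJL@7: {C} ∩ {C,G} = {C} (intersection, +0)
PT@7: {G} ∩ {G} = {G} (intersection, +0)
FJLPT@7: {C} ∪ {G} = {C,G} (union, +1)
per-site changes: [3, 3, 3, 3, 2, 2, 1, 2]; total = 19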